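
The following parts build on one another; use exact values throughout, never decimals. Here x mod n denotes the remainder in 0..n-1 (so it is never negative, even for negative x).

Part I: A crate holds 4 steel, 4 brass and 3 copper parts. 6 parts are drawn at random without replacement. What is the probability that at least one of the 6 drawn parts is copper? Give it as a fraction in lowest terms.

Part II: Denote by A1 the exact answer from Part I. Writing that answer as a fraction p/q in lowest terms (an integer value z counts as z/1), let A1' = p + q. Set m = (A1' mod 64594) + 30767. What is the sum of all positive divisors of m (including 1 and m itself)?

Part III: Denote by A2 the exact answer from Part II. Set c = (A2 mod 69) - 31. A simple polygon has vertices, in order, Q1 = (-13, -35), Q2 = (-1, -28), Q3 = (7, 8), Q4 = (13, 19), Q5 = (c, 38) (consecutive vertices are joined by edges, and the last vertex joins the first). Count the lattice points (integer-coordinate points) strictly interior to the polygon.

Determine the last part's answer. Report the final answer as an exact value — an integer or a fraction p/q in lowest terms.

Part I: total draws C(11,6) = 462; complement C(8,6) = 28; favorable 462 - 28 = 434; P = 31/33; answer 31/33
Part II: A1 = 31/33; threaded value p + q = 64; m = 30831; 30831 = 3 * 43 * 239; sigma = (1 + 3) * (1 + 43) * (1 + 239) = 4 * 44 * 240 = 42240; answer 42240
Part III: A2 = 42240; c = -19; cross terms: (-13*-28 - -1*-35)=329, (-1*8 - 7*-28)=188, (7*19 - 13*8)=29, (13*38 - -19*19)=855, (-19*-35 - -13*38)=1159; twice the area = |2560| = 2560; area = 1280; boundary points = 1 + 4 + 1 + 1 + 1 = 8; strictly interior points = area - boundary/2 + 1 = 1277; answer 1277

1277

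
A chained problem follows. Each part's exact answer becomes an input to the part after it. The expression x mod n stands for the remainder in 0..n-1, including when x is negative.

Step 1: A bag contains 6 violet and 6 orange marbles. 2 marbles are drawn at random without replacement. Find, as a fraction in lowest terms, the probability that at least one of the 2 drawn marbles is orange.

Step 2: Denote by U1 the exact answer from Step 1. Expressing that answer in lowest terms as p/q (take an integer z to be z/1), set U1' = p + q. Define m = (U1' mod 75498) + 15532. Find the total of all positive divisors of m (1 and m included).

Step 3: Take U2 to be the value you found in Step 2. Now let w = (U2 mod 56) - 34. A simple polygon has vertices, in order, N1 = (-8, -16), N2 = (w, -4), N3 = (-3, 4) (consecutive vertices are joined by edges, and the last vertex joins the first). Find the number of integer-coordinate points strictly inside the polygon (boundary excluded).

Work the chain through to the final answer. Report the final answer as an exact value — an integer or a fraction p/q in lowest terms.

25

Step 1: total draws C(12,2) = 66; complement C(6,2) = 15; favorable 66 - 15 = 51; P = 17/22; answer 17/22
Step 2: U1 = 17/22; threaded value p + q = 39; m = 15571; 15571 = 23 * 677; sigma = (1 + 23) * (1 + 677) = 24 * 678 = 16272; answer 16272
Step 3: U2 = 16272; w = -2; cross terms: (-8*-4 - -2*-16)=0, (-2*4 - -3*-4)=-20, (-3*-16 - -8*4)=80; twice the area = |60| = 60; area = 30; boundary points = 6 + 1 + 5 = 12; strictly interior points = area - boundary/2 + 1 = 25; answer 25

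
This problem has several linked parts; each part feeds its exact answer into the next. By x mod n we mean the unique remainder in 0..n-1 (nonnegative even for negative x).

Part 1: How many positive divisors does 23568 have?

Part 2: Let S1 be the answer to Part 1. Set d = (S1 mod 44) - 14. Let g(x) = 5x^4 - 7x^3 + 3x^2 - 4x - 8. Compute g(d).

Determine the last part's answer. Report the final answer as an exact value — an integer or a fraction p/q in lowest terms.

Part 1: 23568 = 2^4 * 3 * 491; number of divisors = (4+1) * (1+1) * (1+1) = 20; answer 20
Part 2: S1 = 20; d = 6; 5*(6)^4 - 7*(6)^3 + 3*(6)^2 - 4*(6)^1 - 8 = (6480) + (-1512) + (108) + (-24) + (-8) = 5044; answer 5044

5044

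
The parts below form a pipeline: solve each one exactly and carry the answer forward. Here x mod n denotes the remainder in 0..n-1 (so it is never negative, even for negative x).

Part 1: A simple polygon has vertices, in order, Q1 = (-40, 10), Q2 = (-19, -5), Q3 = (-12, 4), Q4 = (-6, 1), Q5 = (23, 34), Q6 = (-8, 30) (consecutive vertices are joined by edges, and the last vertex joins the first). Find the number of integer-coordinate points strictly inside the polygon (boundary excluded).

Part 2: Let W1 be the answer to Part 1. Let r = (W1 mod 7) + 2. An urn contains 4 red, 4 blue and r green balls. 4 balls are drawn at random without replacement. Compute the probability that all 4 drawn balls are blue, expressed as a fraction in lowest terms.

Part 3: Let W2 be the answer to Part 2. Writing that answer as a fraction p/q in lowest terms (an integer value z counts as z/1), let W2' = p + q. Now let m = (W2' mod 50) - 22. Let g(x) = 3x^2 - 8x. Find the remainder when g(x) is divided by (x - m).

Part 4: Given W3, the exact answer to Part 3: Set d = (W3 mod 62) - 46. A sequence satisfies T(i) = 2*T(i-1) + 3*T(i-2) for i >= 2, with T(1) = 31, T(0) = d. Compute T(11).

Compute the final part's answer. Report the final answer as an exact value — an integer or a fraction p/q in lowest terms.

Part 1: cross terms: (-40*-5 - -19*10)=390, (-19*4 - -12*-5)=-136, (-12*1 - -6*4)=12, (-6*34 - 23*1)=-227, (23*30 - -8*34)=962, (-8*10 - -40*30)=1120; twice the area = |2121| = 2121; area = 2121/2; boundary points = 3 + 1 + 3 + 1 + 1 + 4 = 13; strictly interior points = area - boundary/2 + 1 = 1055; answer 1055
Part 2: W1 = 1055; r = 7; total draws C(15,4) = 1365; favorable C(4,4) = 1; P = 1/1365; answer 1/1365
Part 3: W2 = 1/1365; threaded value p + q = 1366; m = -6; remainder = value at the root: 3*(-6)^2 - 8*(-6)^1 = (108) + (48) = 156; answer 156
Part 4: W3 = 156; d = -14; T(2) = 2*(31) + 3*(-14) = 20; iterating: T(2)=20, T(3)=133, T(4)=326, T(5)=1051, T(6)=3080, T(7)=9313, T(8)=27866, T(9)=83671, T(10)=250940, T(11)=752893; answer 752893

752893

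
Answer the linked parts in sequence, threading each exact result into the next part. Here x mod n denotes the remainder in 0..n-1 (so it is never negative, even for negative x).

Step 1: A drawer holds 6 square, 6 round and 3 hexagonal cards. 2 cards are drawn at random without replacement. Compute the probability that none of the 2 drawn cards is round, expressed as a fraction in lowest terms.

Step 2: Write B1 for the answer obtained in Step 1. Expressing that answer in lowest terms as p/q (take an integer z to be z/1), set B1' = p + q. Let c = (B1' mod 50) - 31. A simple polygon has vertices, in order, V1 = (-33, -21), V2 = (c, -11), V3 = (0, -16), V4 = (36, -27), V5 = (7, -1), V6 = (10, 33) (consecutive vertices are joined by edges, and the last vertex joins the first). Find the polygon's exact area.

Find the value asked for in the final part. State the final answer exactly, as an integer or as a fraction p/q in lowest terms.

Step 1: total draws C(15,2) = 105; favorable C(9,2) = 36; P = 12/35; answer 12/35
Step 2: B1 = 12/35; threaded value p + q = 47; c = 16; cross terms: (-33*-11 - 16*-21)=699, (16*-16 - 0*-11)=-256, (0*-27 - 36*-16)=576, (36*-1 - 7*-27)=153, (7*33 - 10*-1)=241, (10*-21 - -33*33)=879; twice the area = |2292| = 2292; area = 1146; answer 1146

1146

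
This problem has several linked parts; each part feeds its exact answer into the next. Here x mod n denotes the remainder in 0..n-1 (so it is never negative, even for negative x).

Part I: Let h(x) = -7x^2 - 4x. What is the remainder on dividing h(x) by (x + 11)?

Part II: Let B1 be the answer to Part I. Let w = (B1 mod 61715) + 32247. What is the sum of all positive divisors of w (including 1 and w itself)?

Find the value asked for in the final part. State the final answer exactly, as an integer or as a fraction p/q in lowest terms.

Part I: remainder = value at the root: -7*(-11)^2 - 4*(-11)^1 = (-847) + (44) = -803; answer -803
Part II: B1 = -803; w = 93159; 93159 = 3^2 * 11 * 941; sigma = (1 + 3 + 9) * (1 + 11) * (1 + 941) = 13 * 12 * 942 = 146952; answer 146952

146952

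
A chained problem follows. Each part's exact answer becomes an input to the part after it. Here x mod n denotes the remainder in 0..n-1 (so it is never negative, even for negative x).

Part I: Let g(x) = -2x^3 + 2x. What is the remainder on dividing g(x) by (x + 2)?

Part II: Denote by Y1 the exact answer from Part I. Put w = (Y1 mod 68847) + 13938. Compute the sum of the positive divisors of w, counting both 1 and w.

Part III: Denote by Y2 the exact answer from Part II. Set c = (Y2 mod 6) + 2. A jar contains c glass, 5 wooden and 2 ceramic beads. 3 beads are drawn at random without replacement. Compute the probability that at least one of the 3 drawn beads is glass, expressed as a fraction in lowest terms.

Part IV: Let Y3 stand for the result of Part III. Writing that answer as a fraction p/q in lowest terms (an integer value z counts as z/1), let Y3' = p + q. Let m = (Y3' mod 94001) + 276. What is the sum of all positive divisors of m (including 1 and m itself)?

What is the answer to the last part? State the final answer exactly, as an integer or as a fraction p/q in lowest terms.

360

Part I: remainder = value at the root: -2*(-2)^3 + 2*(-2)^1 = (16) + (-4) = 12; answer 12
Part II: Y1 = 12; w = 13950; 13950 = 2 * 3^2 * 5^2 * 31; sigma = (1 + 2) * (1 + 3 + 9) * (1 + 5 + 25) * (1 + 31) = 3 * 13 * 31 * 32 = 38688; answer 38688
Part III: Y2 = 38688; c = 2; total draws C(9,3) = 84; complement C(7,3) = 35; favorable 84 - 35 = 49; P = 7/12; answer 7/12
Part IV: Y3 = 7/12; threaded value p + q = 19; m = 295; 295 = 5 * 59; sigma = (1 + 5) * (1 + 59) = 6 * 60 = 360; answer 360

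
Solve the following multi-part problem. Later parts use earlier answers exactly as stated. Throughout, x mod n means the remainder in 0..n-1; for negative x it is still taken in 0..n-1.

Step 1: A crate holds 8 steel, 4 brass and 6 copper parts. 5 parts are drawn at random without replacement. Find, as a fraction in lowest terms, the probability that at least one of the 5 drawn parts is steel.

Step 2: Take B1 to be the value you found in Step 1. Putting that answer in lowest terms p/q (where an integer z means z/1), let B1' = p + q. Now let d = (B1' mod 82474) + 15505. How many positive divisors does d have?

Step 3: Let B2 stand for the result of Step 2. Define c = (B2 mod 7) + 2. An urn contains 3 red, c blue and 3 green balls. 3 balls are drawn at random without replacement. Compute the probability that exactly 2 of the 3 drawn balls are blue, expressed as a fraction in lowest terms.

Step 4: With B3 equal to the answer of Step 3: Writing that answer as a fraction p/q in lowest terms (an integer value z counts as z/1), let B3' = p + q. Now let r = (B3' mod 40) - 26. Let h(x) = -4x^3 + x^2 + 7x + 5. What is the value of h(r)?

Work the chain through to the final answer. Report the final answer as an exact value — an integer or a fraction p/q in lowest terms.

32265

Step 1: total draws C(18,5) = 8568; complement C(10,5) = 252; favorable 8568 - 252 = 8316; P = 33/34; answer 33/34
Step 2: B1 = 33/34; threaded value p + q = 67; d = 15572; 15572 = 2^2 * 17 * 229; number of divisors = (2+1) * (1+1) * (1+1) = 12; answer 12
Step 3: B2 = 12; c = 7; total draws C(13,3) = 286; favorable C(7,2)*C(6,1) = 126; P = 63/143; answer 63/143
Step 4: B3 = 63/143; threaded value p + q = 206; r = -20; -4*(-20)^3 + 1*(-20)^2 + 7*(-20)^1 + 5 = (32000) + (400) + (-140) + (5) = 32265; answer 32265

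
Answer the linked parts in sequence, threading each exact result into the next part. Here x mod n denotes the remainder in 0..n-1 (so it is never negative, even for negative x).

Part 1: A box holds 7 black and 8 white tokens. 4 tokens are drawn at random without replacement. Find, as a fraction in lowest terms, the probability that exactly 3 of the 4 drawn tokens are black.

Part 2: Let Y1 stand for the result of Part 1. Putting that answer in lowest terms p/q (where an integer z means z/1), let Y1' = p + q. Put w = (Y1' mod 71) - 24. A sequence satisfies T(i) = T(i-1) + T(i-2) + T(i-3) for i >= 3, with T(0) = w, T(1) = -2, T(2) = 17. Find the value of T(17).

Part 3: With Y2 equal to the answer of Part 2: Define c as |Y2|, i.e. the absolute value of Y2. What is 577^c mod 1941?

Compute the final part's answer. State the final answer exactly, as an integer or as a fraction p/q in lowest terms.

1081

Part 1: total draws C(15,4) = 1365; favorable C(7,3)*C(8,1) = 280; P = 8/39; answer 8/39
Part 2: Y1 = 8/39; threaded value p + q = 47; w = 23; T(3) = 1*(17) + 1*(-2) + 1*(23) = 38; iterating: T(3)=38, T(4)=53, T(5)=108, T(6)=199, T(7)=360, T(8)=667, T(9)=1226, T(10)=2253, T(11)=4146, T(12)=7625, T(13)=14024, T(14)=25795, T(15)=47444, T(16)=87263, T(17)=160502; answer 160502
Part 3: Y2 = 160502; c = 160502; squarings mod 1941: 577^1=577, 577^2=1018, 577^4=1771, 577^8=1726, 577^16=1582, 577^32=775, 577^64=856, 577^128=979, 577^256=1528, 577^512=1702, 577^1024=832, 577^2048=1228, 577^4096=1768, 577^8192=814, 577^16384=715, 577^32768=742, 577^65536=1261, 577^131072=442; 577^160502 = 577^2 * 577^4 * 577^16 * 577^32 * 577^64 * 577^128 * 577^512 * 577^4096 * 577^8192 * 577^16384 * 577^131072 = 1081 (mod 1941); answer 1081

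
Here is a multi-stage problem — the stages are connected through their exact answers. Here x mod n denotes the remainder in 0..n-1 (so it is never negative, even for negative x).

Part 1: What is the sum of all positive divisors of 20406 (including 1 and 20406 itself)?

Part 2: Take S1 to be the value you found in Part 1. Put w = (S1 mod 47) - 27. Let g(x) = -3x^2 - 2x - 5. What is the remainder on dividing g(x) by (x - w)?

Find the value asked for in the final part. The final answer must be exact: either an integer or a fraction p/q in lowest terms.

-1165

Part 1: 20406 = 2 * 3 * 19 * 179; sigma = (1 + 2) * (1 + 3) * (1 + 19) * (1 + 179) = 3 * 4 * 20 * 180 = 43200; answer 43200
Part 2: S1 = 43200; w = -20; remainder = value at the root: -3*(-20)^2 - 2*(-20)^1 - 5 = (-1200) + (40) + (-5) = -1165; answer -1165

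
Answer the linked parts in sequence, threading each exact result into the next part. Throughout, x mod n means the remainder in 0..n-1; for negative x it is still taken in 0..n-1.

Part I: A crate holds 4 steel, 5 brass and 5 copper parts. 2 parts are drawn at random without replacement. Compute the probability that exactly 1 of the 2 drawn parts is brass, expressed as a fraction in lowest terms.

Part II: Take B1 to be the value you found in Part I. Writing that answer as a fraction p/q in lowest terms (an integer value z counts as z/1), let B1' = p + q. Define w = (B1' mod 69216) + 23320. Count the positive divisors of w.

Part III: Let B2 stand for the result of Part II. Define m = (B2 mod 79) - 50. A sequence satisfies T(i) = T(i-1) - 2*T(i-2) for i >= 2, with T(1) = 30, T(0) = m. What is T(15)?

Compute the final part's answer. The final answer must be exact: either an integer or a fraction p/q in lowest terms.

Part I: total draws C(14,2) = 91; favorable C(5,1)*C(9,1) = 45; P = 45/91; answer 45/91
Part II: B1 = 45/91; threaded value p + q = 136; w = 23456; 23456 = 2^5 * 733; number of divisors = (5+1) * (1+1) = 12; answer 12
Part III: B2 = 12; m = -38; T(2) = 1*(30) - 2*(-38) = 106; iterating: T(2)=106, T(3)=46, T(4)=-166, T(5)=-258, T(6)=74, T(7)=590, T(8)=442, T(9)=-738, T(10)=-1622, T(11)=-146, T(12)=3098, T(13)=3390, T(14)=-2806, T(15)=-9586; answer -9586

-9586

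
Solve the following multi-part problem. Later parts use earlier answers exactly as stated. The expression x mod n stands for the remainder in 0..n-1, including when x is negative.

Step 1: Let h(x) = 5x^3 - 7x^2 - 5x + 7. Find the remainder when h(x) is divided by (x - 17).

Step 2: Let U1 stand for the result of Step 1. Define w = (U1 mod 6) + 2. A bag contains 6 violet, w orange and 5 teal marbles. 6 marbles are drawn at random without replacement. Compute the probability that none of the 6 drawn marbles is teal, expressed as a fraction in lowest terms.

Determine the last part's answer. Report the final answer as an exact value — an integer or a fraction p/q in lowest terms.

7/429

Step 1: remainder = value at the root: 5*(17)^3 - 7*(17)^2 - 5*(17)^1 + 7 = (24565) + (-2023) + (-85) + (7) = 22464; answer 22464
Step 2: U1 = 22464; w = 2; total draws C(13,6) = 1716; favorable C(8,6) = 28; P = 7/429; answer 7/429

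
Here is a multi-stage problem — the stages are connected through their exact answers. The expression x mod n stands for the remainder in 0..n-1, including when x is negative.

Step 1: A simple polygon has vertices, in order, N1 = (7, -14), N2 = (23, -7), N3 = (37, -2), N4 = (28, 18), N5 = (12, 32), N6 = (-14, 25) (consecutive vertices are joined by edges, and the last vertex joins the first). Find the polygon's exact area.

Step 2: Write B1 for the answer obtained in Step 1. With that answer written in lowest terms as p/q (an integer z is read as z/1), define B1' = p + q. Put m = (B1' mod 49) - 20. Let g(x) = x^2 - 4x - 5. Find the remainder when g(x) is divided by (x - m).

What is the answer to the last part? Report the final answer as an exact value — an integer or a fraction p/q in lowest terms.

72

Step 1: cross terms: (7*-7 - 23*-14)=273, (23*-2 - 37*-7)=213, (37*18 - 28*-2)=722, (28*32 - 12*18)=680, (12*25 - -14*32)=748, (-14*-14 - 7*25)=21; twice the area = |2657| = 2657; area = 2657/2; answer 2657/2
Step 2: B1 = 2657/2; threaded value p + q = 2659; m = -7; remainder = value at the root: 1*(-7)^2 - 4*(-7)^1 - 5 = (49) + (28) + (-5) = 72; answer 72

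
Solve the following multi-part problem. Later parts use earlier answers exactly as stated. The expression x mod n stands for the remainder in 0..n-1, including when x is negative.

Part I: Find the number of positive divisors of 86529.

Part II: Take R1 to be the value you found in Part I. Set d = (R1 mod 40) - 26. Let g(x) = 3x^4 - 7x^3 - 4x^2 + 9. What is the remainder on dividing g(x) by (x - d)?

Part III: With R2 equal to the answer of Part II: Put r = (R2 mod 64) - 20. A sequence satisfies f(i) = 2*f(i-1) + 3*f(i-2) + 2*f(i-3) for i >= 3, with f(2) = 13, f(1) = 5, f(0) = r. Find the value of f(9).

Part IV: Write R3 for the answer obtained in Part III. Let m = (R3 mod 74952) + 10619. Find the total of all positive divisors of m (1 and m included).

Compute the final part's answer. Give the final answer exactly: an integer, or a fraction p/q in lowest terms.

Part I: 86529 = 3 * 28843; number of divisors = (1+1) * (1+1) = 4; answer 4
Part II: R1 = 4; d = -22; remainder = value at the root: 3*(-22)^4 - 7*(-22)^3 - 4*(-22)^2 + 9 = (702768) + (74536) + (-1936) + (9) = 775377; answer 775377
Part III: R2 = 775377; r = -3; f(3) = 2*(13) + 3*(5) + 2*(-3) = 35; iterating: f(3)=35, f(4)=119, f(5)=369, f(6)=1165, f(7)=3675, f(8)=11583, f(9)=36521; answer 36521
Part IV: R3 = 36521; m = 47140; 47140 = 2^2 * 5 * 2357; sigma = (1 + 2 + 4) * (1 + 5) * (1 + 2357) = 7 * 6 * 2358 = 99036; answer 99036

99036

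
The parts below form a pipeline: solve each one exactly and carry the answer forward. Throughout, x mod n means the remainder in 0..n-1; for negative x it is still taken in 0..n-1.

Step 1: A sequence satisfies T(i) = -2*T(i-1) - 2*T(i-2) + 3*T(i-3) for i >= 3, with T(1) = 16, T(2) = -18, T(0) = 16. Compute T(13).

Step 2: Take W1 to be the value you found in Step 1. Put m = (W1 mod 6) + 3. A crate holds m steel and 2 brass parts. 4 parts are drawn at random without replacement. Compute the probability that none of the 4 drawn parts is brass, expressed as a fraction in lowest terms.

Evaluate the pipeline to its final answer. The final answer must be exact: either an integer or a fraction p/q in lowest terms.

1/7

Step 1: T(3) = -2*(-18) - 2*(16) + 3*(16) = 52; iterating: T(3)=52, T(4)=-20, T(5)=-118, T(6)=432, T(7)=-688, T(8)=158, T(9)=2356, T(10)=-7092, T(11)=9946, T(12)=1360, T(13)=-43888; answer -43888
Step 2: W1 = -43888; m = 5; total draws C(7,4) = 35; favorable C(5,4) = 5; P = 1/7; answer 1/7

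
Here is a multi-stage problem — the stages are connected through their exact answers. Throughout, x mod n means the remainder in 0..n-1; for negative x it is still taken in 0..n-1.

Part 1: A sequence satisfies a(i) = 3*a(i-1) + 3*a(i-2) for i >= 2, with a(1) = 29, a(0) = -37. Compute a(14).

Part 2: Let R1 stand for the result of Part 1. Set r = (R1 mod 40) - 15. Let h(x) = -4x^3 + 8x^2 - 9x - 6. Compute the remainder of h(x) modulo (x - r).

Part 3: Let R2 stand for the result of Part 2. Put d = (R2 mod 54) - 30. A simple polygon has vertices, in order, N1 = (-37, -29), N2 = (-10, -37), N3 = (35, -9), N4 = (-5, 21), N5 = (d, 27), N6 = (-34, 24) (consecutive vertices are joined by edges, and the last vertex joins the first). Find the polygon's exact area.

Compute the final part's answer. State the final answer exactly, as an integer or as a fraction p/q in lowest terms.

Part 1: a(2) = 3*(29) + 3*(-37) = -24; iterating: a(2)=-24, a(3)=15, a(4)=-27, a(5)=-36, a(6)=-189, a(7)=-675, a(8)=-2592, a(9)=-9801, a(10)=-37179, a(11)=-140940, a(12)=-534357, a(13)=-2025891, a(14)=-7680744; answer -7680744
Part 2: R1 = -7680744; r = 1; remainder = value at the root: -4*(1)^3 + 8*(1)^2 - 9*(1)^1 - 6 = (-4) + (8) + (-9) + (-6) = -11; answer -11
Part 3: R2 = -11; d = 13; cross terms: (-37*-37 - -10*-29)=1079, (-10*-9 - 35*-37)=1385, (35*21 - -5*-9)=690, (-5*27 - 13*21)=-408, (13*24 - -34*27)=1230, (-34*-29 - -37*24)=1874; twice the area = |5850| = 5850; area = 2925; answer 2925

2925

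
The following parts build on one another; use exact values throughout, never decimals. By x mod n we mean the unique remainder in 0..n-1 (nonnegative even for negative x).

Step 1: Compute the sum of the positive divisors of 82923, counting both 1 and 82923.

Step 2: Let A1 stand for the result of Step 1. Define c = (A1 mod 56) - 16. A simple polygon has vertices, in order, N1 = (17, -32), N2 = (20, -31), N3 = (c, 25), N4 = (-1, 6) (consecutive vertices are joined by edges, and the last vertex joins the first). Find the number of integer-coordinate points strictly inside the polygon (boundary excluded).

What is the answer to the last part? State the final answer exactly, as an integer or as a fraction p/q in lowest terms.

873

Step 1: 82923 = 3 * 131 * 211; sigma = (1 + 3) * (1 + 131) * (1 + 211) = 4 * 132 * 212 = 111936; answer 111936
Step 2: A1 = 111936; c = 32; cross terms: (17*-31 - 20*-32)=113, (20*25 - 32*-31)=1492, (32*6 - -1*25)=217, (-1*-32 - 17*6)=-70; twice the area = |1752| = 1752; area = 876; boundary points = 1 + 4 + 1 + 2 = 8; strictly interior points = area - boundary/2 + 1 = 873; answer 873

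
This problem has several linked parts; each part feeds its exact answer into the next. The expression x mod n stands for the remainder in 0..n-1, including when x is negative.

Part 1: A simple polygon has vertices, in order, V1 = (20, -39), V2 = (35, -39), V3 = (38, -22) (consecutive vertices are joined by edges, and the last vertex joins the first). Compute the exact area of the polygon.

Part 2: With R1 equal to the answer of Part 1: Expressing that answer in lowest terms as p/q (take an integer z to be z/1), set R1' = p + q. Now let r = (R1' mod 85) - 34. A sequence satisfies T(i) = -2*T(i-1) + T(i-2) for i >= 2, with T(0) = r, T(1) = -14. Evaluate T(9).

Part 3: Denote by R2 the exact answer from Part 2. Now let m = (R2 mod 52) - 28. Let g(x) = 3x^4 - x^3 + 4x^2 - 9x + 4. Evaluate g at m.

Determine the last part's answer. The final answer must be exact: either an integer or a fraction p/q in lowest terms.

Part 1: cross terms: (20*-39 - 35*-39)=585, (35*-22 - 38*-39)=712, (38*-39 - 20*-22)=-1042; twice the area = |255| = 255; area = 255/2; answer 255/2
Part 2: R1 = 255/2; threaded value p + q = 257; r = -32; T(2) = -2*(-14) + 1*(-32) = -4; iterating: T(2)=-4, T(3)=-6, T(4)=8, T(5)=-22, T(6)=52, T(7)=-126, T(8)=304, T(9)=-734; answer -734
Part 3: R2 = -734; m = 18; 3*(18)^4 - 1*(18)^3 + 4*(18)^2 - 9*(18)^1 + 4 = (314928) + (-5832) + (1296) + (-162) + (4) = 310234; answer 310234

310234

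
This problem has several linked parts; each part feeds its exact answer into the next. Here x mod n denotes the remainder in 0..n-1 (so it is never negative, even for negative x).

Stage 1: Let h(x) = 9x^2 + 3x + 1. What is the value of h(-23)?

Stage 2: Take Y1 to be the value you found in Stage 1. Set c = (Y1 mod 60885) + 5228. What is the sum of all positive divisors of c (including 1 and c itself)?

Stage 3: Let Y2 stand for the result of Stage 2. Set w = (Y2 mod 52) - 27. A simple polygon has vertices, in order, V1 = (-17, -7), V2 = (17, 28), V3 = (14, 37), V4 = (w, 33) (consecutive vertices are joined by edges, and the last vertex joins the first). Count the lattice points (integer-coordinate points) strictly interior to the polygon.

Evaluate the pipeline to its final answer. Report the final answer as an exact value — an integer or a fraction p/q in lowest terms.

Stage 1: 9*(-23)^2 + 3*(-23)^1 + 1 = (4761) + (-69) + (1) = 4693; answer 4693
Stage 2: Y1 = 4693; c = 9921; 9921 = 3 * 3307; sigma = (1 + 3) * (1 + 3307) = 4 * 3308 = 13232; answer 13232
Stage 3: Y2 = 13232; w = -3; cross terms: (-17*28 - 17*-7)=-357, (17*37 - 14*28)=237, (14*33 - -3*37)=573, (-3*-7 - -17*33)=582; twice the area = |1035| = 1035; area = 1035/2; boundary points = 1 + 3 + 1 + 2 = 7; strictly interior points = area - boundary/2 + 1 = 515; answer 515

515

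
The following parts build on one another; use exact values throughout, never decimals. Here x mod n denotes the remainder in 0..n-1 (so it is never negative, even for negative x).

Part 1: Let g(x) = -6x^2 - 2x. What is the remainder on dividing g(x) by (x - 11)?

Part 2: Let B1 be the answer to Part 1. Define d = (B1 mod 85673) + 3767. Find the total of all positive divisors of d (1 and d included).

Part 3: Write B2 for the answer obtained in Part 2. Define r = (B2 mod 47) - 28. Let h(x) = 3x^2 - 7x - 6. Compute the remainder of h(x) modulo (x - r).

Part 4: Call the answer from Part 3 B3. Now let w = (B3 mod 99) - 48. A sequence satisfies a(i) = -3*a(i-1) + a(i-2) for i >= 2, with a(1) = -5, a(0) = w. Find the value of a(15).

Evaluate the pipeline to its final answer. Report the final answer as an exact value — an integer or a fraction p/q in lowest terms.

Part 1: remainder = value at the root: -6*(11)^2 - 2*(11)^1 = (-726) + (-22) = -748; answer -748
Part 2: B1 = -748; d = 88692; 88692 = 2^2 * 3 * 19 * 389; sigma = (1 + 2 + 4) * (1 + 3) * (1 + 19) * (1 + 389) = 7 * 4 * 20 * 390 = 218400; answer 218400
Part 3: B2 = 218400; r = 10; remainder = value at the root: 3*(10)^2 - 7*(10)^1 - 6 = (300) + (-70) + (-6) = 224; answer 224
Part 4: B3 = 224; w = -22; a(2) = -3*(-5) + 1*(-22) = -7; iterating: a(2)=-7, a(3)=16, a(4)=-55, a(5)=181, a(6)=-598, a(7)=1975, a(8)=-6523, a(9)=21544, a(10)=-71155, a(11)=235009, a(12)=-776182, a(13)=2563555, a(14)=-8466847, a(15)=27964096; answer 27964096

27964096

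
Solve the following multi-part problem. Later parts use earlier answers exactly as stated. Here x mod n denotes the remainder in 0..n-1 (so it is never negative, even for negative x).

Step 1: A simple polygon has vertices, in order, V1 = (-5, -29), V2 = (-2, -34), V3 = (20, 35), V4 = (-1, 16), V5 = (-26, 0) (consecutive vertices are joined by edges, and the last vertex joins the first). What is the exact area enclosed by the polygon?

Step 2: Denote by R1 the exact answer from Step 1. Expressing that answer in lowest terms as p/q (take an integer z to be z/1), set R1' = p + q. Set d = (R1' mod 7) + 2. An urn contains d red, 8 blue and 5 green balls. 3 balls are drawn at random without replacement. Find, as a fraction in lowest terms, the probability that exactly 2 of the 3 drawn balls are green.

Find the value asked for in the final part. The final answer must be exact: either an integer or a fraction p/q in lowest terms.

3/17

Step 1: cross terms: (-5*-34 - -2*-29)=112, (-2*35 - 20*-34)=610, (20*16 - -1*35)=355, (-1*0 - -26*16)=416, (-26*-29 - -5*0)=754; twice the area = |2247| = 2247; area = 2247/2; answer 2247/2
Step 2: R1 = 2247/2; threaded value p + q = 2249; d = 4; total draws C(17,3) = 680; favorable C(5,2)*C(12,1) = 120; P = 3/17; answer 3/17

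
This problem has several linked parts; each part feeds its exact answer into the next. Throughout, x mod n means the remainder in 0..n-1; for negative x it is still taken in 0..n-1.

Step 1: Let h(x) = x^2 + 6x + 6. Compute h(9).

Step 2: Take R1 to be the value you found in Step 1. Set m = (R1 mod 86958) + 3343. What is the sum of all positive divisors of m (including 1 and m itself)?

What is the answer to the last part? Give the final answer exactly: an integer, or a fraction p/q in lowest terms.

Step 1: 1*(9)^2 + 6*(9)^1 + 6 = (81) + (54) + (6) = 141; answer 141
Step 2: R1 = 141; m = 3484; 3484 = 2^2 * 13 * 67; sigma = (1 + 2 + 4) * (1 + 13) * (1 + 67) = 7 * 14 * 68 = 6664; answer 6664

6664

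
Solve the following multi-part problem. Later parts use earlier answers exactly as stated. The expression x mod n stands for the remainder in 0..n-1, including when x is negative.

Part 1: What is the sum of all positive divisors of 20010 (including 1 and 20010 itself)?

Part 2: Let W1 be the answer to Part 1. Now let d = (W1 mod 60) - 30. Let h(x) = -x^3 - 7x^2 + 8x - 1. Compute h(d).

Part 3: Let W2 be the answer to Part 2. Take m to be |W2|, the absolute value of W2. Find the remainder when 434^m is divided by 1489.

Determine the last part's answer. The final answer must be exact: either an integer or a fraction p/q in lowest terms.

1143

Part 1: 20010 = 2 * 3 * 5 * 23 * 29; sigma = (1 + 2) * (1 + 3) * (1 + 5) * (1 + 23) * (1 + 29) = 3 * 4 * 6 * 24 * 30 = 51840; answer 51840
Part 2: W1 = 51840; d = -30; -1*(-30)^3 - 7*(-30)^2 + 8*(-30)^1 - 1 = (27000) + (-6300) + (-240) + (-1) = 20459; answer 20459
Part 3: W2 = 20459; m = 20459; squarings mod 1489: 434^1=434, 434^2=742, 434^4=1123, 434^8=1435, 434^16=1427, 434^32=866, 434^64=989, 434^128=1337, 434^256=769, 434^512=228, 434^1024=1358, 434^2048=782, 434^4096=1034, 434^8192=54, 434^16384=1427; 434^20459 = 434^1 * 434^2 * 434^8 * 434^32 * 434^64 * 434^128 * 434^256 * 434^512 * 434^1024 * 434^2048 * 434^16384 = 1143 (mod 1489); answer 1143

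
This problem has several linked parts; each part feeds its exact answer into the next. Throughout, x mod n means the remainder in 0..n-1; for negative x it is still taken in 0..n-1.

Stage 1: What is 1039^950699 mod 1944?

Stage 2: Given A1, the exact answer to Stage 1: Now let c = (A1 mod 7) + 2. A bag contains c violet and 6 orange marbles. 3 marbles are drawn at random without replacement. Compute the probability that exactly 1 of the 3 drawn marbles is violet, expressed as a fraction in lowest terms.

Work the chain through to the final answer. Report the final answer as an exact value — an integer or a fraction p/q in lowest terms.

1/2

Stage 1: squarings mod 1944: 1039^1=1039, 1039^2=601, 1039^4=1561, 1039^8=889, 1039^16=1057, 1039^32=1393, 1039^64=337, 1039^128=817, 1039^256=697, 1039^512=1753, 1039^1024=1489, 1039^2048=961, 1039^4096=121, 1039^8192=1033, 1039^16384=1777, 1039^32768=673, 1039^65536=1921, 1039^131072=529, 1039^262144=1849, 1039^524288=1249; 1039^950699 = 1039^1 * 1039^2 * 1039^8 * 1039^32 * 1039^128 * 1039^256 * 1039^32768 * 1039^131072 * 1039^262144 * 1039^524288 = 1087 (mod 1944); answer 1087
Stage 2: A1 = 1087; c = 4; total draws C(10,3) = 120; favorable C(4,1)*C(6,2) = 60; P = 1/2; answer 1/2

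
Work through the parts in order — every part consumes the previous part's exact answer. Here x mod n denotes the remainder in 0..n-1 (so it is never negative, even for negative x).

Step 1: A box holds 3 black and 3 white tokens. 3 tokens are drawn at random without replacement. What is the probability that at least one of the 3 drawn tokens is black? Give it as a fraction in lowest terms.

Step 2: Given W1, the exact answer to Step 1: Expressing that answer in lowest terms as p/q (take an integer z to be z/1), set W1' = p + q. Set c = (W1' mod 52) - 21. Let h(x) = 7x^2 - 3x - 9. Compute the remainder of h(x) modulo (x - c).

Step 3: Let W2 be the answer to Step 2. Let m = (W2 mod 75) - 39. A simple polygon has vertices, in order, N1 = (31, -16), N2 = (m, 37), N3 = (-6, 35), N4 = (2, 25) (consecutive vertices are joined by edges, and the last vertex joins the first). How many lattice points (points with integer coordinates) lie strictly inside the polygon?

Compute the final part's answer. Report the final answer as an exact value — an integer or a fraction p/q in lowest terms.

57

Step 1: total draws C(6,3) = 20; complement C(3,3) = 1; favorable 20 - 1 = 19; P = 19/20; answer 19/20
Step 2: W1 = 19/20; threaded value p + q = 39; c = 18; remainder = value at the root: 7*(18)^2 - 3*(18)^1 - 9 = (2268) + (-54) + (-9) = 2205; answer 2205
Step 3: W2 = 2205; m = -9; cross terms: (31*37 - -9*-16)=1003, (-9*35 - -6*37)=-93, (-6*25 - 2*35)=-220, (2*-16 - 31*25)=-807; twice the area = |-117| = 117; area = 117/2; boundary points = 1 + 1 + 2 + 1 = 5; strictly interior points = area - boundary/2 + 1 = 57; answer 57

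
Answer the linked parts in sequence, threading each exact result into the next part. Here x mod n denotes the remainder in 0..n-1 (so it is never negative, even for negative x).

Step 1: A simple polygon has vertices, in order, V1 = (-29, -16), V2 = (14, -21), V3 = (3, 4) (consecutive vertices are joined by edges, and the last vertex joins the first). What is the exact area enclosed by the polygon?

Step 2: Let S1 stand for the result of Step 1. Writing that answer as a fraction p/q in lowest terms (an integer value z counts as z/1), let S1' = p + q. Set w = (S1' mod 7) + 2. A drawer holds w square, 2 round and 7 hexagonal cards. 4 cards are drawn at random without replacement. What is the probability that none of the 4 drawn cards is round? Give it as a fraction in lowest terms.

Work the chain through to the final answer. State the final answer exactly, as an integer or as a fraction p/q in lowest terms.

Step 1: cross terms: (-29*-21 - 14*-16)=833, (14*4 - 3*-21)=119, (3*-16 - -29*4)=68; twice the area = |1020| = 1020; area = 510; answer 510
Step 2: S1 = 510; threaded value p + q = 511; w = 2; total draws C(11,4) = 330; favorable C(9,4) = 126; P = 21/55; answer 21/55

21/55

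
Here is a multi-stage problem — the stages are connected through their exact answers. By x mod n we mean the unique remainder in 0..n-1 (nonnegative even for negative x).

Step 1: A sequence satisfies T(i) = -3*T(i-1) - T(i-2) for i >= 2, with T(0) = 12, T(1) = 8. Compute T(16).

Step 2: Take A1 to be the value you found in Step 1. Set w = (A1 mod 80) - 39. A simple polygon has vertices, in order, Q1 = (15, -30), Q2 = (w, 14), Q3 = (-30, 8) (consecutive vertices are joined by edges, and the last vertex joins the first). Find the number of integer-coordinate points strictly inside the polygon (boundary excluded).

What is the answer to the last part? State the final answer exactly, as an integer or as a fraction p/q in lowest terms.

Step 1: T(2) = -3*(8) - 1*(12) = -36; iterating: T(2)=-36, T(3)=100, T(4)=-264, T(5)=692, T(6)=-1812, T(7)=4744, T(8)=-12420, T(9)=32516, T(10)=-85128, T(11)=222868, T(12)=-583476, T(13)=1527560, T(14)=-3999204, T(15)=10470052, T(16)=-27410952; answer -27410952
Step 2: A1 = -27410952; w = -31; cross terms: (15*14 - -31*-30)=-720, (-31*8 - -30*14)=172, (-30*-30 - 15*8)=780; twice the area = |232| = 232; area = 116; boundary points = 2 + 1 + 1 = 4; strictly interior points = area - boundary/2 + 1 = 115; answer 115

115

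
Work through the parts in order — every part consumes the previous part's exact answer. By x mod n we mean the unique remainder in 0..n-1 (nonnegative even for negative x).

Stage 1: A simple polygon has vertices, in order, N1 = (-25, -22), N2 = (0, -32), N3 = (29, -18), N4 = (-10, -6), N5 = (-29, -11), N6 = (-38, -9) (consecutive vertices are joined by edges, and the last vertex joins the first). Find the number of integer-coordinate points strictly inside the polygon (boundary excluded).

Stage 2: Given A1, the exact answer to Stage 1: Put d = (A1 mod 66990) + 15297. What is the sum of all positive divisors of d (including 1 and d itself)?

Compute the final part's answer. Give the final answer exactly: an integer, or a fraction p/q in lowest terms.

31680

Stage 1: cross terms: (-25*-32 - 0*-22)=800, (0*-18 - 29*-32)=928, (29*-6 - -10*-18)=-354, (-10*-11 - -29*-6)=-64, (-29*-9 - -38*-11)=-157, (-38*-22 - -25*-9)=611; twice the area = |1764| = 1764; area = 882; boundary points = 5 + 1 + 3 + 1 + 1 + 13 = 24; strictly interior points = area - boundary/2 + 1 = 871; answer 871
Stage 2: A1 = 871; d = 16168; 16168 = 2^3 * 43 * 47; sigma = (1 + 2 + 4 + 8) * (1 + 43) * (1 + 47) = 15 * 44 * 48 = 31680; answer 31680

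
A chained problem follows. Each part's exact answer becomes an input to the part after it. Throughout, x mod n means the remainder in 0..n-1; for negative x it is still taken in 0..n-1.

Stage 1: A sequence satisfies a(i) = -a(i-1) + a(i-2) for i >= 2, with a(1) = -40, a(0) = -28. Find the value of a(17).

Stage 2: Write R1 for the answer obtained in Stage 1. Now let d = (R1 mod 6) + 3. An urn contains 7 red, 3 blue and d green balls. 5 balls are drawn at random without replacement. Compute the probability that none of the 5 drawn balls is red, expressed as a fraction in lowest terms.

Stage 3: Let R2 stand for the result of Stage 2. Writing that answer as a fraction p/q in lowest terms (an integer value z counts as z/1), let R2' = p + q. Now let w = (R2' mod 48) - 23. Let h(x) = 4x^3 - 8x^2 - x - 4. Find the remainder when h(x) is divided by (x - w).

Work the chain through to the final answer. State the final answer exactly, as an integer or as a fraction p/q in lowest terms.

Stage 1: a(2) = -1*(-40) + 1*(-28) = 12; iterating: a(2)=12, a(3)=-52, a(4)=64, a(5)=-116, a(6)=180, a(7)=-296, a(8)=476, a(9)=-772, a(10)=1248, a(11)=-2020, a(12)=3268, a(13)=-5288, a(14)=8556, a(15)=-13844, a(16)=22400, a(17)=-36244; answer -36244
Stage 2: R1 = -36244; d = 5; total draws C(15,5) = 3003; favorable C(8,5) = 56; P = 8/429; answer 8/429
Stage 3: R2 = 8/429; threaded value p + q = 437; w = -18; remainder = value at the root: 4*(-18)^3 - 8*(-18)^2 - 1*(-18)^1 - 4 = (-23328) + (-2592) + (18) + (-4) = -25906; answer -25906

-25906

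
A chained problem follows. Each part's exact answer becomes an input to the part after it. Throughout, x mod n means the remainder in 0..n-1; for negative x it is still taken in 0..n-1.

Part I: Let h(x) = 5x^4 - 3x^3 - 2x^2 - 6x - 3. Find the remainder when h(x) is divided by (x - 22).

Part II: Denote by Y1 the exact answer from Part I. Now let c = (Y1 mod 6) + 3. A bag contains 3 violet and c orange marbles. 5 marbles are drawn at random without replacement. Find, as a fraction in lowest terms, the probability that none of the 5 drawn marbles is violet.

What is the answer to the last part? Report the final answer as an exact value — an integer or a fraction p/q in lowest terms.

1/21

Part I: remainder = value at the root: 5*(22)^4 - 3*(22)^3 - 2*(22)^2 - 6*(22)^1 - 3 = (1171280) + (-31944) + (-968) + (-132) + (-3) = 1138233; answer 1138233
Part II: Y1 = 1138233; c = 6; total draws C(9,5) = 126; favorable C(6,5) = 6; P = 1/21; answer 1/21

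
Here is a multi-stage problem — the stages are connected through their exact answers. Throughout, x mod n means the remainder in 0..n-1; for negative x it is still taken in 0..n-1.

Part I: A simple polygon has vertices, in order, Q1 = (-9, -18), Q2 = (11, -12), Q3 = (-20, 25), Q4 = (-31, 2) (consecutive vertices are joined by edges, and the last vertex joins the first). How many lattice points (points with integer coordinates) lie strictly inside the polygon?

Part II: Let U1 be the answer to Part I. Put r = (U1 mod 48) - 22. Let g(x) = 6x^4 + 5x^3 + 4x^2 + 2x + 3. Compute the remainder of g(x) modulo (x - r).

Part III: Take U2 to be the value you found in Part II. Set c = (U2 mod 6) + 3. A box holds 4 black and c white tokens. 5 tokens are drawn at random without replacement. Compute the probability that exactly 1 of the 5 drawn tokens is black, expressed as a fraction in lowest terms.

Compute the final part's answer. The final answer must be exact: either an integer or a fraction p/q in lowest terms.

Part I: cross terms: (-9*-12 - 11*-18)=306, (11*25 - -20*-12)=35, (-20*2 - -31*25)=735, (-31*-18 - -9*2)=576; twice the area = |1652| = 1652; area = 826; boundary points = 2 + 1 + 1 + 2 = 6; strictly interior points = area - boundary/2 + 1 = 824; answer 824
Part II: U1 = 824; r = -14; remainder = value at the root: 6*(-14)^4 + 5*(-14)^3 + 4*(-14)^2 + 2*(-14)^1 + 3 = (230496) + (-13720) + (784) + (-28) + (3) = 217535; answer 217535
Part III: U2 = 217535; c = 8; total draws C(12,5) = 792; favorable C(4,1)*C(8,4) = 280; P = 35/99; answer 35/99

35/99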